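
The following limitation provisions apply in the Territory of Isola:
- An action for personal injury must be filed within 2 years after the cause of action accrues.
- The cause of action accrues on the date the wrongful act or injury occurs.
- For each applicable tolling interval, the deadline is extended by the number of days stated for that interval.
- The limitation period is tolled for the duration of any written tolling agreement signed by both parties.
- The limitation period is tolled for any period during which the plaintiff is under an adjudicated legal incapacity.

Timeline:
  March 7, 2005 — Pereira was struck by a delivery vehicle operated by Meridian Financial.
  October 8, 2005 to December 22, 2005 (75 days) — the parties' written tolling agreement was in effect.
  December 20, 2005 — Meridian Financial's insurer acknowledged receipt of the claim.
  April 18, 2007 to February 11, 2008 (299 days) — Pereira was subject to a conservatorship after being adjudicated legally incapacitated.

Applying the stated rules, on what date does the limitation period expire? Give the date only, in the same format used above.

The claim accrued on March 7, 2005, when the wrongful act occurred.
2 years from March 7, 2005 is March 7, 2007.
Because the written tolling agreement ran from October 8, 2005 to December 22, 2005, the deadline is extended by 75 days to May 21, 2007.
The plaintiff's legal incapacity from April 18, 2007 to February 11, 2008 tolled the period for 299 days, extending the deadline to March 15, 2008.
None of the other events listed affects the running of the period under the stated rules.

March 15, 2008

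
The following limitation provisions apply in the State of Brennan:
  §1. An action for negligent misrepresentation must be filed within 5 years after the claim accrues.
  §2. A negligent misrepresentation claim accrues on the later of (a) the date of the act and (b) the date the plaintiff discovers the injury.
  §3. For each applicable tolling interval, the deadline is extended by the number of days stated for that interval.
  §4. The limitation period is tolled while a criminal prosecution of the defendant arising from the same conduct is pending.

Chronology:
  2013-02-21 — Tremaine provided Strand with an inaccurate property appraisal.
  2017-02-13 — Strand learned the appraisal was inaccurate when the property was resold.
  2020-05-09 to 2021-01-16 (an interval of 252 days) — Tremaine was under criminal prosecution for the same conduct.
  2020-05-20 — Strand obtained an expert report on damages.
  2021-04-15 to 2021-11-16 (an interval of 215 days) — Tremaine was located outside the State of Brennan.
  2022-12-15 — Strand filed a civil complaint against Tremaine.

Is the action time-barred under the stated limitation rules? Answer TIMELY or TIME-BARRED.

TIME-BARRED

The claim accrued on 2017-02-13 — the later of the 2013-02-21 act and the 2017-02-13 discovery.
Adding the 5 years base period to 2017-02-13 gives a deadline of 2022-02-13, before any tolling.
Because the pending criminal prosecution ran from 2020-05-09 to 2021-01-16, the deadline is extended by 252 days to 2022-10-23.
Although the defendant's absence ran from 2021-04-15 to 2021-11-16, the stated rules do not make that a tolling event, so it is disregarded.
None of the other events listed affects the running of the period under the stated rules.
The 2022-12-15 filing falls after the 2022-10-23 deadline; the claim is time-barred.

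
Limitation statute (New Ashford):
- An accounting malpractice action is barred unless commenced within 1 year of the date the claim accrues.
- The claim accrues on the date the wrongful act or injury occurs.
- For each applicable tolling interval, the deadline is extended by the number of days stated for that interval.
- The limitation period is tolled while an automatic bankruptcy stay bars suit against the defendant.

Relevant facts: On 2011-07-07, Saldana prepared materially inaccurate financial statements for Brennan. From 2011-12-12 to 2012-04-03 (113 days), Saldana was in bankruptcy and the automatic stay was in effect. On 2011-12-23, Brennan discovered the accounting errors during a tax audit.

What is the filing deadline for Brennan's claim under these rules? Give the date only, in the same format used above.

2012-10-28

The claim accrued on 2011-07-07, when the wrongful act occurred; under the stated occurrence rule the 2011-12-23 discovery does not delay accrual.
1 year from 2011-07-07 is 2012-07-07.
Because the automatic bankruptcy stay ran from 2011-12-12 to 2012-04-03, the deadline is extended by 113 days to 2012-10-28.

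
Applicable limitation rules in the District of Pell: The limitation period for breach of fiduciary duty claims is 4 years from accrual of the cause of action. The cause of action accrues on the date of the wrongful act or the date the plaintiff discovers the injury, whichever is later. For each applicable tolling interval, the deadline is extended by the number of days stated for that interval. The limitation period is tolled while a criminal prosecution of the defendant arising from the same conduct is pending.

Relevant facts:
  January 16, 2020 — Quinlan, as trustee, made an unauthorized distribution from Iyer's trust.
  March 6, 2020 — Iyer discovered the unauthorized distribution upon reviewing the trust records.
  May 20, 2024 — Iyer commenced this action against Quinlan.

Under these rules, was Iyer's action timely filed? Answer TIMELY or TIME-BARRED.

The claim accrued on March 6, 2020 — the later of the January 16, 2020 act and the March 6, 2020 discovery.
Adding the 4 years base period to March 6, 2020 gives a deadline of March 6, 2024, before any tolling.
Filing on May 20, 2024 missed the March 6, 2024 deadline — the action is time-barred.

TIME-BARRED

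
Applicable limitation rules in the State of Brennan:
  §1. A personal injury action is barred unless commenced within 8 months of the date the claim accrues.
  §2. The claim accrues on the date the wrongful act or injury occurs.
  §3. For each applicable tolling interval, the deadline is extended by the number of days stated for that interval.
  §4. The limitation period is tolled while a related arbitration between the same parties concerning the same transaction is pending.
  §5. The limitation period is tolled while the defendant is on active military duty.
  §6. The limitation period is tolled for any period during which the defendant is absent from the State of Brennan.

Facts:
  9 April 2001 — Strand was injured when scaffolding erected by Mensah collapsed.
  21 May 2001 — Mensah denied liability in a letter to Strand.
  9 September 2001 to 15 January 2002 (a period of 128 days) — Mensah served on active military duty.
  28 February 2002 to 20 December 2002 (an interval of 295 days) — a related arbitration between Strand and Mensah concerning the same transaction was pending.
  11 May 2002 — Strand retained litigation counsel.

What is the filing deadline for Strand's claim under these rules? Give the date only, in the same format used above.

The claim accrued on 9 April 2001, the date of the act.
Adding the 8 months base period to 9 April 2001 gives a deadline of 9 December 2001, before any tolling.
The defendant's active military service from 9 September 2001 to 15 January 2002 tolled the period for 128 days, extending the deadline to 16 April 2002.
The period was tolled for 295 days by the pending related arbitration (28 February 2002 to 20 December 2002), pushing the deadline to 5 February 2003.
Nothing else in the chronology tolls or restarts the period.

5 February 2003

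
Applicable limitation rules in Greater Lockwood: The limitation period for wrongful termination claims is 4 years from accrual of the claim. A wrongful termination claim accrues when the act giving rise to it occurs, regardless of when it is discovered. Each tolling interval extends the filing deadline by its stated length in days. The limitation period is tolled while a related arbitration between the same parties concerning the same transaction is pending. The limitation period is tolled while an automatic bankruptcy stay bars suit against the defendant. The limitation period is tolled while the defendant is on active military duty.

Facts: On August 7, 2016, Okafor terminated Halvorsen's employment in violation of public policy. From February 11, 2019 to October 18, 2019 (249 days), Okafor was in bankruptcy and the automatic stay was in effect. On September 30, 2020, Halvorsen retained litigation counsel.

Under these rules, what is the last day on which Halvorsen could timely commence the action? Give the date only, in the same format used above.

The limitation period began to run on August 7, 2016.
4 years from August 7, 2016 is August 7, 2020.
The automatic bankruptcy stay from February 11, 2019 to October 18, 2019 tolled the period for 249 days, extending the deadline to April 13, 2021.
The other events in the timeline have no effect on the limitation period under the stated rules.

April 13, 2021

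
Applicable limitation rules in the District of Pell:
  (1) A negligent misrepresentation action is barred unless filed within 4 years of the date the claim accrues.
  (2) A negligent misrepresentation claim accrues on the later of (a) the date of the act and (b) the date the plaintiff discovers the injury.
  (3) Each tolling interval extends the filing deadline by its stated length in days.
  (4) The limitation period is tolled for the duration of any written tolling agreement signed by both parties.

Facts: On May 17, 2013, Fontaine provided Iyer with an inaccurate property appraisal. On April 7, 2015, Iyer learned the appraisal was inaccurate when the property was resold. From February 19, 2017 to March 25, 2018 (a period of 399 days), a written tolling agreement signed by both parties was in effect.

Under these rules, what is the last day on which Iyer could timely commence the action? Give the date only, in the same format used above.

May 10, 2020

The claim accrued on April 7, 2015 — the later of the May 17, 2013 act and the April 7, 2015 discovery.
4 years from April 7, 2015 is April 7, 2019.
The period was tolled for 399 days by the written tolling agreement (February 19, 2017 to March 25, 2018), pushing the deadline to May 10, 2020.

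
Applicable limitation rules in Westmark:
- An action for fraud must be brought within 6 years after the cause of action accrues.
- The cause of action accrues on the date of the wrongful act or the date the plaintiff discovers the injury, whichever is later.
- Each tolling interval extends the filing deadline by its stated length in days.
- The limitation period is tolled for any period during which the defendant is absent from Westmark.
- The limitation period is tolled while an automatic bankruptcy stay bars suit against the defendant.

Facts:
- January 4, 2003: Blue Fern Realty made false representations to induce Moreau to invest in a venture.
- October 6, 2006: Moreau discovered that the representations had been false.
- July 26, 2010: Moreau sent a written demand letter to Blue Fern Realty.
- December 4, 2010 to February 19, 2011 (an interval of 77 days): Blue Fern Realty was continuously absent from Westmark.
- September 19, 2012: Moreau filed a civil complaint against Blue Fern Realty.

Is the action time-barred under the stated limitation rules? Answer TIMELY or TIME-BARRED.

TIMELY

The claim accrued on October 6, 2006 — the later of the January 4, 2003 act and the October 6, 2006 discovery.
6 years from October 6, 2006 is October 6, 2012.
Because the defendant's absence from the jurisdiction ran from December 4, 2010 to February 19, 2011, the deadline is extended by 77 days to December 22, 2012.
Nothing else in the chronology tolls or restarts the period.
The September 19, 2012 filing precedes the December 22, 2012 deadline; the claim is timely.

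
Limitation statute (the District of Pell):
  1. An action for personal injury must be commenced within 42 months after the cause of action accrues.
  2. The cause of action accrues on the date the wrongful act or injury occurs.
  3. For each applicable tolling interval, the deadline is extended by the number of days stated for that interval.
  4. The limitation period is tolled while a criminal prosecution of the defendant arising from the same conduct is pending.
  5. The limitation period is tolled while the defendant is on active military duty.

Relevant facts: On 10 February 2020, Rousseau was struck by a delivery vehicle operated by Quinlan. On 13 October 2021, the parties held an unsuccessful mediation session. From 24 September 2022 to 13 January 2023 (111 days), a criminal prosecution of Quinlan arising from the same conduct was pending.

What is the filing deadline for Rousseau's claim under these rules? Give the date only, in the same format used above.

The limitation period began to run on 10 February 2020.
Adding the 42 months base period to 10 February 2020 gives a deadline of 10 August 2023, before any tolling.
The period was tolled for 111 days by the pending criminal prosecution (24 September 2022 to 13 January 2023), pushing the deadline to 29 November 2023.
None of the other events listed affects the running of the period under the stated rules.

29 November 2023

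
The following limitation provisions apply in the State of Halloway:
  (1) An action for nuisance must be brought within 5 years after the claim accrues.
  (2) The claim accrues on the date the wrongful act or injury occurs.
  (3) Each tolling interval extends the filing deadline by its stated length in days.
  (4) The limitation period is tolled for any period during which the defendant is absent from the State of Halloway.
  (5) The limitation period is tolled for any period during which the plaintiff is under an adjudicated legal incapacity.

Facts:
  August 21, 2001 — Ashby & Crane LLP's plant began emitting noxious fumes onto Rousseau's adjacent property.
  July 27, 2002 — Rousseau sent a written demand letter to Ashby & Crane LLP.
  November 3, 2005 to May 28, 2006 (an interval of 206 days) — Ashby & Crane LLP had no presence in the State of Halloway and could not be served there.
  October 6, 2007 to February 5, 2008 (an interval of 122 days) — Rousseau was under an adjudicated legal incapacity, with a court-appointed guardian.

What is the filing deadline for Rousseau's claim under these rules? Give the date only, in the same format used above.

The claim accrued on August 21, 2001, the date of the act.
5 years from August 21, 2001 is August 21, 2006.
Because the defendant's absence from the jurisdiction ran from November 3, 2005 to May 28, 2006, the deadline is extended by 206 days to March 15, 2007.
By the time the plaintiff's legal incapacity began on October 6, 2007, the limitation period had already expired on March 15, 2007; that interval cannot revive it.
The other events in the timeline have no effect on the limitation period under the stated rules.

March 15, 2007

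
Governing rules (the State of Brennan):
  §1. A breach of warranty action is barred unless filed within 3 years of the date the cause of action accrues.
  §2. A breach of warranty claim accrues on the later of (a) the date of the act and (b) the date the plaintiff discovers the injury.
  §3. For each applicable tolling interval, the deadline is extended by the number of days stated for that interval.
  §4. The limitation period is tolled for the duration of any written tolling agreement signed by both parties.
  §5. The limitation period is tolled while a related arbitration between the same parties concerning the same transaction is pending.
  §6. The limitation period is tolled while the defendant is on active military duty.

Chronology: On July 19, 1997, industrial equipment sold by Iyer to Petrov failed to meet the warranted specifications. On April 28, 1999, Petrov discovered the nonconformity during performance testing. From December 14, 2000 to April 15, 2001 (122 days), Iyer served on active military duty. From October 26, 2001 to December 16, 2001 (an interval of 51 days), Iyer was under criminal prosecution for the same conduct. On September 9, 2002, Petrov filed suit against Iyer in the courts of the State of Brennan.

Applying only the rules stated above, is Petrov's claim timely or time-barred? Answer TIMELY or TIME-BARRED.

TIME-BARRED

Because discovery on April 28, 1999 post-dates the July 19, 1997 act, accrual under the later-of rule falls on April 28, 1999.
3 years from April 28, 1999 is April 28, 2002.
Because the defendant's active military service ran from December 14, 2000 to April 15, 2001, the deadline is extended by 122 days to August 28, 2002.
Although a criminal prosecution ran from October 26, 2001 to December 16, 2001, the stated rules do not make that a tolling event, so it is disregarded.
Petrov filed on September 9, 2002, after the August 28, 2002 deadline, so the action is time-barred.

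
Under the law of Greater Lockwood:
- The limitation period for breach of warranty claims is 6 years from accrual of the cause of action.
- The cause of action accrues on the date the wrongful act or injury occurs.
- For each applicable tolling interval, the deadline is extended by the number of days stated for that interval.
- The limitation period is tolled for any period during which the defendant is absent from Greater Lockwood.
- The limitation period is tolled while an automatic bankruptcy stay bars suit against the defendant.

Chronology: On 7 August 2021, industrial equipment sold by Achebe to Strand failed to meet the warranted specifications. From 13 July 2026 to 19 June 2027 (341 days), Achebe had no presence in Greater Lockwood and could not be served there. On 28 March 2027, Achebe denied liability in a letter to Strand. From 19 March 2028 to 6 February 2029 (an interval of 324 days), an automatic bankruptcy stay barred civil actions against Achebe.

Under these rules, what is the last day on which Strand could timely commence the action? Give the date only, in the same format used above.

The cause of action accrued on 7 August 2021, the date of the act.
6 years from 7 August 2021 is 7 August 2027.
Because the defendant's absence from the jurisdiction ran from 13 July 2026 to 19 June 2027, the deadline is extended by 341 days to 13 July 2028.
The automatic bankruptcy stay from 19 March 2028 to 6 February 2029 tolled the period for 324 days, extending the deadline to 2 June 2029.
Nothing else in the chronology tolls or restarts the period.

2 June 2029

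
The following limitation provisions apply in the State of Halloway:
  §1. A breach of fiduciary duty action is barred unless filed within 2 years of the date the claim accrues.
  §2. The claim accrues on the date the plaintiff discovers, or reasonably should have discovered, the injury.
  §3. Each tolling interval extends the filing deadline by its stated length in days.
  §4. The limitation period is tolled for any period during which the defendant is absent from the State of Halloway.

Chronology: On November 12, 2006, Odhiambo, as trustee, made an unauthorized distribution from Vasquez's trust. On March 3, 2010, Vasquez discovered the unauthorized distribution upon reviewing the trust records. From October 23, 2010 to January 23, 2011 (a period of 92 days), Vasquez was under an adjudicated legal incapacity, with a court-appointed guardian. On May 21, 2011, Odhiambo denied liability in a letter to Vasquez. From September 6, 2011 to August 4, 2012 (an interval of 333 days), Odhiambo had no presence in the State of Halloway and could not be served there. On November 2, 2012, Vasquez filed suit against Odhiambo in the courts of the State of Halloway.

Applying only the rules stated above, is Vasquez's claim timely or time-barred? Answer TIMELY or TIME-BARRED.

The claim did not accrue until Vasquez discovered the injury on March 3, 2010; the November 12, 2006 act date does not start the clock under the stated rule.
2 years from March 3, 2010 is March 3, 2012.
The period was tolled for 333 days by the defendant's absence from the jurisdiction (September 6, 2011 to August 4, 2012), pushing the deadline to January 30, 2013.
No stated provision tolls the period for the plaintiff's incapacity, so the interval from October 23, 2010 to January 23, 2011 has no effect on the deadline.
The other events in the timeline have no effect on the limitation period under the stated rules.
Filing on November 2, 2012 beat the January 30, 2013 deadline — the action is timely.

TIMELY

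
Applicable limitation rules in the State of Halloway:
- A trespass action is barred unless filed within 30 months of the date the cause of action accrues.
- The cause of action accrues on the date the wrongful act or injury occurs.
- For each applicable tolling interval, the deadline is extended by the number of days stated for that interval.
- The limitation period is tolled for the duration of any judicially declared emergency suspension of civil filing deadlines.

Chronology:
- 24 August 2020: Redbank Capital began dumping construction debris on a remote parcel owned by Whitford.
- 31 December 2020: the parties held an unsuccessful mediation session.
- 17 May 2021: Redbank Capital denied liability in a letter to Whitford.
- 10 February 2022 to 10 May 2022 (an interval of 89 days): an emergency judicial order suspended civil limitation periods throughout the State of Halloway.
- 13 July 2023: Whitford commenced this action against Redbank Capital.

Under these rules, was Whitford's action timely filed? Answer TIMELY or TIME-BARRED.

The limitation period began to run on 24 August 2020.
The untolled deadline — 30 months after 24 August 2020 — is 24 February 2023.
The emergency suspension of filing deadlines from 10 February 2022 to 10 May 2022 tolled the period for 89 days, extending the deadline to 24 May 2023.
None of the other events listed affects the running of the period under the stated rules.
The 13 July 2023 filing falls after the 24 May 2023 deadline; the claim is time-barred.

TIME-BARRED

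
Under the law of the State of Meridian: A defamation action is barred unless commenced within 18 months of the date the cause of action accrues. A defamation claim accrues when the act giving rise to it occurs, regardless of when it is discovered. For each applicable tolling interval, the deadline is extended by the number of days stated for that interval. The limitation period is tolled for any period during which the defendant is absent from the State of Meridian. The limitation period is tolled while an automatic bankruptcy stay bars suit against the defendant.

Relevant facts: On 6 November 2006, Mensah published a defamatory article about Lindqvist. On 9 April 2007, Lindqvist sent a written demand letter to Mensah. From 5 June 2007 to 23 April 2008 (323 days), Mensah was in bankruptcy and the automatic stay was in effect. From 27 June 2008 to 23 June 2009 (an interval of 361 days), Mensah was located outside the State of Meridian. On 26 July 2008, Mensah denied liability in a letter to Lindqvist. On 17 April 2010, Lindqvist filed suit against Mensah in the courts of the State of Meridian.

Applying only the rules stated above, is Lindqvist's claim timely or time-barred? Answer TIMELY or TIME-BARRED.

TIME-BARRED

The cause of action accrued on 6 November 2006, the date of the act.
18 months from 6 November 2006 is 6 May 2008.
Because the automatic bankruptcy stay ran from 5 June 2007 to 23 April 2008, the deadline is extended by 323 days to 25 March 2009.
Because the defendant's absence from the jurisdiction ran from 27 June 2008 to 23 June 2009, the deadline is extended by 361 days to 21 March 2010.
Nothing else in the chronology tolls or restarts the period.
Filing on 17 April 2010 missed the 21 March 2010 deadline — the action is time-barred.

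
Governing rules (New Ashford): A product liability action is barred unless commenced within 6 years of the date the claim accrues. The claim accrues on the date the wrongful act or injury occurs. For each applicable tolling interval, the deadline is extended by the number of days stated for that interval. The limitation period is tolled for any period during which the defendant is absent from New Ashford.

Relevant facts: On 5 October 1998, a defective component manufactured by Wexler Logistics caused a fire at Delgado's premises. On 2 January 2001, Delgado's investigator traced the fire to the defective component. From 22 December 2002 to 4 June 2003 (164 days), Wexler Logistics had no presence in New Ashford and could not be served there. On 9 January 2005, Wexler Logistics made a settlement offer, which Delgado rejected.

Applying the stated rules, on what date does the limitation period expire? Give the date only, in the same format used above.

Because the rule ties accrual to occurrence, the claim accrued on 5 October 1998, not on the 2 January 2001 discovery date.
6 years from 5 October 1998 is 5 October 2004.
Because the defendant's absence from the jurisdiction ran from 22 December 2002 to 4 June 2003, the deadline is extended by 164 days to 18 March 2005.
None of the other events listed affects the running of the period under the stated rules.

18 March 2005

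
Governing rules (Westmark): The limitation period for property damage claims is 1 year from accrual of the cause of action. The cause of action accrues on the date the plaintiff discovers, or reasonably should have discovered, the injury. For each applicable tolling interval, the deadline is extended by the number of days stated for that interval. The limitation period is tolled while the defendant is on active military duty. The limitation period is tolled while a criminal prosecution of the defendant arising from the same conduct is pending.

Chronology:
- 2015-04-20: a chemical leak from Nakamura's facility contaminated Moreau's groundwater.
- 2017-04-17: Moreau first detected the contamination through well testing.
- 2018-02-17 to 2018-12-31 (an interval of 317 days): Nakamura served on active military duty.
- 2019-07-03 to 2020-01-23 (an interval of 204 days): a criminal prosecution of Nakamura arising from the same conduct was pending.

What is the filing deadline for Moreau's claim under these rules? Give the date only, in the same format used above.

2019-02-28

Under the discovery rule, the claim accrued on 2017-04-17, when Moreau discovered the injury — not on the 2015-04-20 date of the underlying act.
1 year from 2017-04-17 is 2018-04-17.
The defendant's active military service from 2018-02-17 to 2018-12-31 tolled the period for 317 days, extending the deadline to 2019-02-28.
The pending criminal prosecution from 2019-07-03 to 2020-01-23 began after the period had already run on 2019-02-28, so it has no tolling effect.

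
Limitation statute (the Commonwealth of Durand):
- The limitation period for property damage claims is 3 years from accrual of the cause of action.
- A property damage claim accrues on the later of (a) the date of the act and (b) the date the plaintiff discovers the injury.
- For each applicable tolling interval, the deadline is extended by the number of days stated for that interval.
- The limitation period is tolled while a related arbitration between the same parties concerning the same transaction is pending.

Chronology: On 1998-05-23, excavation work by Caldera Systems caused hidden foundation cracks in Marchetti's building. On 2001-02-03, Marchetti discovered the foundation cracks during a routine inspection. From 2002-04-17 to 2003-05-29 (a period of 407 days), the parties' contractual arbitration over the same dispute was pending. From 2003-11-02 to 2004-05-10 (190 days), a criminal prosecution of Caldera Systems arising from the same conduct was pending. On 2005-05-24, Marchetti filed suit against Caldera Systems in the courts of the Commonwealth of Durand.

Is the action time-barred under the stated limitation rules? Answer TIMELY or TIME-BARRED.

Because discovery on 2001-02-03 post-dates the 1998-05-23 act, accrual under the later-of rule falls on 2001-02-03.
The untolled deadline — 3 years after 2001-02-03 — is 2004-02-03.
The period was tolled for 407 days by the pending related arbitration (2002-04-17 to 2003-05-29), pushing the deadline to 2005-03-16.
The pending criminal prosecution from 2003-11-02 to 2004-05-10 does not toll the period, because no stated rule makes a criminal prosecution a tolling event.
Marchetti filed on 2005-05-24, after the 2005-03-16 deadline, so the action is time-barred.

TIME-BARRED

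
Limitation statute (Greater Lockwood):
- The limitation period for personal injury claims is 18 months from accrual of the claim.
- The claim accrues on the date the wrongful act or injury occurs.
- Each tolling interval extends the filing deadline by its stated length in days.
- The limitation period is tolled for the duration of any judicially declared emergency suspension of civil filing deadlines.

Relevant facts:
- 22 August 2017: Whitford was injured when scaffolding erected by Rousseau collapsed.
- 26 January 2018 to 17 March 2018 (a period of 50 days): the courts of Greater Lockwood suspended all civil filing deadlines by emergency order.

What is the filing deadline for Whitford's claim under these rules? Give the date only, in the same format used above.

The limitation period began to run on 22 August 2017.
Adding the 18 months base period to 22 August 2017 gives a deadline of 22 February 2019, before any tolling.
The period was tolled for 50 days by the emergency suspension of filing deadlines (26 January 2018 to 17 March 2018), pushing the deadline to 13 April 2019.

13 April 2019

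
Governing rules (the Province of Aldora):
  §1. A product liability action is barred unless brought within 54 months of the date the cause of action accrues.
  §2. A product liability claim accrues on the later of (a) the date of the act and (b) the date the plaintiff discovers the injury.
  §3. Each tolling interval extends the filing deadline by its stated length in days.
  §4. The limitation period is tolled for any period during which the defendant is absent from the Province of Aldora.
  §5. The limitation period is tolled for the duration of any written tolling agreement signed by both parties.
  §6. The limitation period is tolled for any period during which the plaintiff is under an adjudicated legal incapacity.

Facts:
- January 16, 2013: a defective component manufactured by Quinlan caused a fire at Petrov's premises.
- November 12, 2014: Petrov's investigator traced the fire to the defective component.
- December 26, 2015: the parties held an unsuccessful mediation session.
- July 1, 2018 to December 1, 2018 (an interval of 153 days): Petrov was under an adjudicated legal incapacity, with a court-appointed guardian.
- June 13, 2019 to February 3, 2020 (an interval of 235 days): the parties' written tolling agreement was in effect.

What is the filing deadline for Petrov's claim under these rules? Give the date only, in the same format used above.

Because discovery on November 12, 2014 post-dates the January 16, 2013 act, accrual under the later-of rule falls on November 12, 2014.
The untolled deadline — 54 months after November 12, 2014 — is May 12, 2019.
Because the plaintiff's legal incapacity ran from July 1, 2018 to December 1, 2018, the deadline is extended by 153 days to October 12, 2019.
The written tolling agreement from June 13, 2019 to February 3, 2020 tolled the period for 235 days, extending the deadline to June 3, 2020.
The other events in the timeline have no effect on the limitation period under the stated rules.

June 3, 2020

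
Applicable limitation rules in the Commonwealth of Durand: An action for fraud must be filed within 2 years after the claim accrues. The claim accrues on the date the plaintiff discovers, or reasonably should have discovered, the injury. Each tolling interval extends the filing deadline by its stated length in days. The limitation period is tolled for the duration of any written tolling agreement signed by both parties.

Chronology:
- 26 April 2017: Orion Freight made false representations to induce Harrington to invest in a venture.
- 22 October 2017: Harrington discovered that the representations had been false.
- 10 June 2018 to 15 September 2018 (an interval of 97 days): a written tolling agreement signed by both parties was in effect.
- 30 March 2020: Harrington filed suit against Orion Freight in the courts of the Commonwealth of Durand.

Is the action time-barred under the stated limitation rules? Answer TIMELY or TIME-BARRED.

TIME-BARRED

The claim did not accrue until Harrington discovered the injury on 22 October 2017; the 26 April 2017 act date does not start the clock under the stated rule.
2 years from 22 October 2017 is 22 October 2019.
The written tolling agreement from 10 June 2018 to 15 September 2018 tolled the period for 97 days, extending the deadline to 27 January 2020.
Harrington filed on 30 March 2020, after the 27 January 2020 deadline, so the action is time-barred.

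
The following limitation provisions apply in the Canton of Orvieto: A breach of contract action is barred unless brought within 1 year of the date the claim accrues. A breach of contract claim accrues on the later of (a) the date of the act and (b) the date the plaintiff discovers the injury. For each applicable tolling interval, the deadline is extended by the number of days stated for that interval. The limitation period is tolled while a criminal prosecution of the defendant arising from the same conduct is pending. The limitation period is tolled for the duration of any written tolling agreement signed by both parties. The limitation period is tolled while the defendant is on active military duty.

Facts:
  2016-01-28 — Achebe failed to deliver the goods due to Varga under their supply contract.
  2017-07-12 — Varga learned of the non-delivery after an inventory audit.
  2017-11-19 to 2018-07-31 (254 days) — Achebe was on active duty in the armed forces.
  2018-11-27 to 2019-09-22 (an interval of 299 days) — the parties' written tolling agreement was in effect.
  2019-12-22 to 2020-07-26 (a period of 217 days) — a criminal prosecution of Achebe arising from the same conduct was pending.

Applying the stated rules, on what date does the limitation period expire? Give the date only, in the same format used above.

The claim accrued on 2017-07-12 — the later of the 2016-01-28 act and the 2017-07-12 discovery.
1 year from 2017-07-12 is 2018-07-12.
The period was tolled for 254 days by the defendant's active military service (2017-11-19 to 2018-07-31), pushing the deadline to 2019-03-23.
The written tolling agreement from 2018-11-27 to 2019-09-22 tolled the period for 299 days, extending the deadline to 2020-01-16.
The period was tolled for 217 days by the pending criminal prosecution (2019-12-22 to 2020-07-26), pushing the deadline to 2020-08-20.

2020-08-20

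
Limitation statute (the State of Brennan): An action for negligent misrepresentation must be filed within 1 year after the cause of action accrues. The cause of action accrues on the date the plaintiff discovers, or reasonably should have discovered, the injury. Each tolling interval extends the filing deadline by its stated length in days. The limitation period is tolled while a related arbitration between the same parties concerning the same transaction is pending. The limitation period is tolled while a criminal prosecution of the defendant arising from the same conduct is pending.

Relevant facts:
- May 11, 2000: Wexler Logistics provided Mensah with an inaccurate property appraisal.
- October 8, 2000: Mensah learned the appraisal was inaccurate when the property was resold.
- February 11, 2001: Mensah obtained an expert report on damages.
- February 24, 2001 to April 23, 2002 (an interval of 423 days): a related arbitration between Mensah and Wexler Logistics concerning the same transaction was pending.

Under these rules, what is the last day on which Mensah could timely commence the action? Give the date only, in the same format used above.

Accrual is tied to discovery, so the period began on October 8, 2000 rather than on May 11, 2000 when the act occurred.
1 year from October 8, 2000 is October 8, 2001.
The period was tolled for 423 days by the pending related arbitration (February 24, 2001 to April 23, 2002), pushing the deadline to December 5, 2002.
The other events in the timeline have no effect on the limitation period under the stated rules.

December 5, 2002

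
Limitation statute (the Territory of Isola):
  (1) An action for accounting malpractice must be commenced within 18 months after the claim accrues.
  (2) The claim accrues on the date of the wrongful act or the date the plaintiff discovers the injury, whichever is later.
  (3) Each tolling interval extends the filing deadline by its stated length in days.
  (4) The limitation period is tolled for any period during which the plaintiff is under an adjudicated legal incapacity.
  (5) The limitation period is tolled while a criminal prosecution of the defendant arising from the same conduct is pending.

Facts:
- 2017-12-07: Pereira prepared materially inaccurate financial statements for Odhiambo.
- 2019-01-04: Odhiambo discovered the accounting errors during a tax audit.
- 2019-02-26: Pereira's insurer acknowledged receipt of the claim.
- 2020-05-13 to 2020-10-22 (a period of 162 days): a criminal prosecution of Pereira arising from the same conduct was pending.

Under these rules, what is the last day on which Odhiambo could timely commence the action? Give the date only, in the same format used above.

2020-12-13

Taking the later of the act (2017-12-07) and discovery (2019-01-04), the claim accrued on 2019-01-04.
Adding the 18 months base period to 2019-01-04 gives a deadline of 2020-07-04, before any tolling.
The period was tolled for 162 days by the pending criminal prosecution (2020-05-13 to 2020-10-22), pushing the deadline to 2020-12-13.
Nothing else in the chronology tolls or restarts the period.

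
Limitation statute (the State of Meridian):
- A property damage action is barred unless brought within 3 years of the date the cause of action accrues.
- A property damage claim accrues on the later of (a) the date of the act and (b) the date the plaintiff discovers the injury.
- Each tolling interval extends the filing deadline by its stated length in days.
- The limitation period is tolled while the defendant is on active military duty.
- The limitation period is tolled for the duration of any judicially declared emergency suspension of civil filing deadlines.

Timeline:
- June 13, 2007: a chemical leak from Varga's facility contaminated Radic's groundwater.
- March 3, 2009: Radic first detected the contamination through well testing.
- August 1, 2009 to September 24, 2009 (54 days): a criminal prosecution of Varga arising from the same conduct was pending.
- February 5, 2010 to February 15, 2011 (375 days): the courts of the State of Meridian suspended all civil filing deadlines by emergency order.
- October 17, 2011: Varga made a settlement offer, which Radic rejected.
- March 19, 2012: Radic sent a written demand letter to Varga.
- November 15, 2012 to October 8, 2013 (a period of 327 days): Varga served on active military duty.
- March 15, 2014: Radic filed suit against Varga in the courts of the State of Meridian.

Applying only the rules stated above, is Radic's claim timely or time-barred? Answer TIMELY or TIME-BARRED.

The claim accrued on March 3, 2009 — the later of the June 13, 2007 act and the March 3, 2009 discovery.
Adding the 3 years base period to March 3, 2009 gives a deadline of March 3, 2012, before any tolling.
The emergency suspension of filing deadlines from February 5, 2010 to February 15, 2011 tolled the period for 375 days, extending the deadline to March 13, 2013.
The defendant's active military service from November 15, 2012 to October 8, 2013 tolled the period for 327 days, extending the deadline to February 3, 2014.
Although a criminal prosecution ran from August 1, 2009 to September 24, 2009, the stated rules do not make that a tolling event, so it is disregarded.
Nothing else in the chronology tolls or restarts the period.
The March 15, 2014 filing falls after the February 3, 2014 deadline; the claim is time-barred.

TIME-BARRED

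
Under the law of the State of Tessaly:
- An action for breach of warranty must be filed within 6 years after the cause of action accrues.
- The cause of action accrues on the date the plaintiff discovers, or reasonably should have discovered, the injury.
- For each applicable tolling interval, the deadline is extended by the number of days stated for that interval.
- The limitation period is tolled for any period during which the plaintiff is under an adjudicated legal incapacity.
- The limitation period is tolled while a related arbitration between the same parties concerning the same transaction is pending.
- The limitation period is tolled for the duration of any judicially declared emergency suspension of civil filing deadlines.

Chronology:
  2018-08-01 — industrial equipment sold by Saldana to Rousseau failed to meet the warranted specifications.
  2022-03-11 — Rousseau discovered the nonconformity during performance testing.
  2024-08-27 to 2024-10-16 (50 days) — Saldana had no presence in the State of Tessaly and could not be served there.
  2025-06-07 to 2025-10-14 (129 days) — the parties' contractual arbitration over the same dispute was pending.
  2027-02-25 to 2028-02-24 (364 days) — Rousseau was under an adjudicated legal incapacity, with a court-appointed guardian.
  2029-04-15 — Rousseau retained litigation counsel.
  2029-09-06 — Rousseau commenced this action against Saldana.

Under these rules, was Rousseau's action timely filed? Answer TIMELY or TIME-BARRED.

TIME-BARRED

The claim did not accrue until Rousseau discovered the injury on 2022-03-11; the 2018-08-01 act date does not start the clock under the stated rule.
The untolled deadline — 6 years after 2022-03-11 — is 2028-03-11.
The pending related arbitration from 2025-06-07 to 2025-10-14 tolled the period for 129 days, extending the deadline to 2028-07-18.
Because the plaintiff's legal incapacity ran from 2027-02-25 to 2028-02-24, the deadline is extended by 364 days to 2029-07-17.
The defendant's absence from the jurisdiction from 2024-08-27 to 2024-10-16 does not toll the period, because no stated rule makes the defendant's absence a tolling event.
Nothing else in the chronology tolls or restarts the period.
Rousseau filed on 2029-09-06, after the 2029-07-17 deadline, so the action is time-barred.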